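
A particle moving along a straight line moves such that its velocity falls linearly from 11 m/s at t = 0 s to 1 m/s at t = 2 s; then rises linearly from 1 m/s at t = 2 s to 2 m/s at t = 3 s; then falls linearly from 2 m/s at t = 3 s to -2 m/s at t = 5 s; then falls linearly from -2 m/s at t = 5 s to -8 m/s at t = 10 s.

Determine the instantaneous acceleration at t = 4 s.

Acceleration is the slope of the v-t graph on 3–5 s: (-2 − 2)/(5 − 3) = -2 m/s².

-2 m/s²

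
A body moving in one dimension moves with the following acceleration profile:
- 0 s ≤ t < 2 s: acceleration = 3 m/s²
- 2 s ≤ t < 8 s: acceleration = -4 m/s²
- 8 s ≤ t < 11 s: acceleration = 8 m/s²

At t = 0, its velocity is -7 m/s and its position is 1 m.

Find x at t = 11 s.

-124 m

On each constant-a segment, Δv = aΔt and Δx = v₀Δt + ½aΔt²; chain segment to segment.
0–2 s: v starts -7 m/s; Δx = -7·2 + ½·3·2² = -8 m; v ends -1 m/s.
2–8 s: v starts -1 m/s; Δx = -1·6 + ½·-4·6² = -78 m; v ends -25 m/s.
8–11 s: v starts -25 m/s; Δx = -25·3 + ½·8·3² = -39 m; v ends -1 m/s.
x(11) = 1 + Σ Δx = -124 m.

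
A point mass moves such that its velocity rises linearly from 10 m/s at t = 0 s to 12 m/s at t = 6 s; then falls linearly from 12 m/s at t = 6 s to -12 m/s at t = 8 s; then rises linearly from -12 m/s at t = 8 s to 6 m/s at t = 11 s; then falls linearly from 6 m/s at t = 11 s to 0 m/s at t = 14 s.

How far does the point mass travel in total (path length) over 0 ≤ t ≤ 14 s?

Total distance travelled is ∫|v| dt — sum the magnitudes of each area piece.
0–6 s: |½(10 + 12)(6)| = 66 m
6–8 s: v = 0 at t = 7 s; triangle areas 6 + 6 = 12 m
8–11 s: v = 0 at t = 10 s; triangle areas 12 + 3 = 15 m
11–14 s: |½(6 + 0)(3)| = 9 m
Total distance = 102 m

102 m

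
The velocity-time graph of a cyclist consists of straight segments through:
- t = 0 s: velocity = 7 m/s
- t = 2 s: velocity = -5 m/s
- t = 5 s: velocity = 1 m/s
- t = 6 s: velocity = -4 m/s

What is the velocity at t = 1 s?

1 m/s

On 0–2 s the graph is linear from 7 to -5 m/s: v(1) = 7 + (-5 − 7)·(1 − 0)/(2 − 0) = 1 m/s.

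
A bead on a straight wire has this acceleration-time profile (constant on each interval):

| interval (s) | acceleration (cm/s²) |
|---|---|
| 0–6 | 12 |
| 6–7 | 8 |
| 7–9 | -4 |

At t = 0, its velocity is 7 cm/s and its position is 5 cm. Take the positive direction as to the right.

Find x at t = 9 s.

On each constant-a segment, Δv = aΔt and Δx = v₀Δt + ½aΔt²; chain segment to segment.
0–6 s: v starts 7 cm/s; Δx = 7·6 + ½·12·6² = 258 cm; v ends 79 cm/s.
6–7 s: v starts 79 cm/s; Δx = 79·1 + ½·8·1² = 83 cm; v ends 87 cm/s.
7–9 s: v starts 87 cm/s; Δx = 87·2 + ½·-4·2² = 166 cm; v ends 79 cm/s.
x(9) = 5 + Σ Δx = 512 cm.

512 cm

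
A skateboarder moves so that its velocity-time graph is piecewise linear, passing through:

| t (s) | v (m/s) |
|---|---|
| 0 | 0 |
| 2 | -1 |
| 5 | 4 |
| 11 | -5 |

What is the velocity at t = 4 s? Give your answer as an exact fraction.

7/3 m/s

On 2–5 s the graph is linear from -1 to 4 m/s: v(4) = -1 + (4 − -1)·(4 − 2)/(5 − 2) = 7/3 m/s.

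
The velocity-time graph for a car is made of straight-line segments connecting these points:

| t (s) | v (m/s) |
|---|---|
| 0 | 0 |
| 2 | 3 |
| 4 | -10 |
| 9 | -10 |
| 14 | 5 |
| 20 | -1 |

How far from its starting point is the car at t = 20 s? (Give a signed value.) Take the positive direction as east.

-54.5 m

Net displacement equals the area under the velocity-time graph (areas below the axis count negative).
0–2 s: ½(0 + 3)(2) = 3 m
2–4 s: ½(3 + -10)(2) = -7 m
4–9 s: -10 × 5 = -50 m
9–14 s: ½(-10 + 5)(5) = -12.5 m
14–20 s: ½(5 + -1)(6) = 12 m
Net displacement = -54.5 m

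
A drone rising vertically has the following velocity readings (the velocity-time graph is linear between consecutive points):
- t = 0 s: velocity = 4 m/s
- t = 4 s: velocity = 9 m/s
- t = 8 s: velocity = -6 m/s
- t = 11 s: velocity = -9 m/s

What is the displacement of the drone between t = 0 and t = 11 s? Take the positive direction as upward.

9.5 m

Net displacement equals the area under the velocity-time graph (areas below the axis count negative).
0–4 s: ½(4 + 9)(4) = 26 m
4–8 s: ½(9 + -6)(4) = 6 m
8–11 s: ½(-6 + -9)(3) = -22.5 m
Net displacement = 9.5 m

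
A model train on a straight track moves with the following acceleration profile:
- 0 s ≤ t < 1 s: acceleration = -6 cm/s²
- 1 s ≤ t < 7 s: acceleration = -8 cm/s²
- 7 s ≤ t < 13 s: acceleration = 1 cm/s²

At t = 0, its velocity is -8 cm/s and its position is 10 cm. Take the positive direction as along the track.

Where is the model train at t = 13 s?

-583 cm

On each constant-a segment, Δv = aΔt and Δx = v₀Δt + ½aΔt²; chain segment to segment.
0–1 s: v starts -8 cm/s; Δx = -8·1 + ½·-6·1² = -11 cm; v ends -14 cm/s.
1–7 s: v starts -14 cm/s; Δx = -14·6 + ½·-8·6² = -228 cm; v ends -62 cm/s.
7–13 s: v starts -62 cm/s; Δx = -62·6 + ½·1·6² = -354 cm; v ends -56 cm/s.
x(13) = 10 + Σ Δx = -583 cm.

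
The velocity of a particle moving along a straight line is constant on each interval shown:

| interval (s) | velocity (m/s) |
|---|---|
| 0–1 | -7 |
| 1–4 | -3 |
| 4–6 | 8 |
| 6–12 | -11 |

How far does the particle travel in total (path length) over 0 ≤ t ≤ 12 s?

Total distance travelled is ∫|v| dt — sum the magnitudes of each area piece.
0–1 s: |-7| × 1 = 7 m
1–4 s: |-3| × 3 = 9 m
4–6 s: |8| × 2 = 16 m
6–12 s: |-11| × 6 = 66 m
Total distance = 98 m

98 m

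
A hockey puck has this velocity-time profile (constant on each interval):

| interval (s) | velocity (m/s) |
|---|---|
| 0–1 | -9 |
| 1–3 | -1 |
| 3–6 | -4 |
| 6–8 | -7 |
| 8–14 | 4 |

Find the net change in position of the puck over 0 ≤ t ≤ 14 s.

Displacement is the signed area under the v-t curve.
0–1 s: -9 × 1 = -9 m
1–3 s: -1 × 2 = -2 m
3–6 s: -4 × 3 = -12 m
6–8 s: -7 × 2 = -14 m
8–14 s: 4 × 6 = 24 m
Net displacement = -13 m

-13 m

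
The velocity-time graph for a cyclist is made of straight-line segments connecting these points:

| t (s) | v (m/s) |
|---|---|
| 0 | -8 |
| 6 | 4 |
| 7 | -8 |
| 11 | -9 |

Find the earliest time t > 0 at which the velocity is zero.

t = 4 s

v changes sign on 0–6 s (from -8 to 4); the graph is linear there, so v = 0 at t = 0 + (8)·(6 − 0)/(4 − -8) = 4 s.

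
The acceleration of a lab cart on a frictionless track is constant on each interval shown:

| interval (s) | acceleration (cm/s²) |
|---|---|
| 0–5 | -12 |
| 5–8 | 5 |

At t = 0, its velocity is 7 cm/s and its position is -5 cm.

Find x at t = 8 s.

-256.5 cm

On each constant-a segment, Δv = aΔt and Δx = v₀Δt + ½aΔt²; chain segment to segment.
0–5 s: v starts 7 cm/s; Δx = 7·5 + ½·-12·5² = -115 cm; v ends -53 cm/s.
5–8 s: v starts -53 cm/s; Δx = -53·3 + ½·5·3² = -136.5 cm; v ends -38 cm/s.
x(8) = -5 + Σ Δx = -256.5 cm.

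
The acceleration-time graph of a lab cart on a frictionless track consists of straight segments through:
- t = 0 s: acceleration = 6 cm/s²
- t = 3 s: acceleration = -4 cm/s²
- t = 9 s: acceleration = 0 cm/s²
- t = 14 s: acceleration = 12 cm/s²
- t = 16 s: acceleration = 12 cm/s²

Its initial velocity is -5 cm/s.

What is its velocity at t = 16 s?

40 cm/s

Δv equals the area under the a-t graph; then v = v₀ + Δv.
0–3 s: ½(6 + -4)(3) = 3 cm/s
3–9 s: ½(-4 + 0)(6) = -12 cm/s
9–14 s: ½(0 + 12)(5) = 30 cm/s
14–16 s: 12 × 2 = 24 cm/s
Δv = 45 cm/s, so v(16) = -5 + (45) = 40 cm/s.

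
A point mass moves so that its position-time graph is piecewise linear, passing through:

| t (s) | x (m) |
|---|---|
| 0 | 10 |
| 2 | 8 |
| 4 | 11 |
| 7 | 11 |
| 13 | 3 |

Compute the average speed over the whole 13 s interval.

Average speed = (total path length)/(elapsed time); on a piecewise-linear x-t graph the path length is Σ|Δx|.
0–2 s: |Δx| = |8 − 10| = 2 m
2–4 s: |Δx| = |11 − 8| = 3 m
4–7 s: |Δx| = |11 − 11| = 0 m
7–13 s: |Δx| = |3 − 11| = 8 m
Total path = 13 m; average speed = 13/13 = 1 m/s.

1 m/s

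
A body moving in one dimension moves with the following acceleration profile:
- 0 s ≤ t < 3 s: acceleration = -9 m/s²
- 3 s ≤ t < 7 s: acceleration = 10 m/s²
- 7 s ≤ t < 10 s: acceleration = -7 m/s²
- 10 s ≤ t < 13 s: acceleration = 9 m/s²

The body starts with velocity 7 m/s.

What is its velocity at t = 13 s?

26 m/s

Δv equals the area under the a-t graph; then v = v₀ + Δv.
0–3 s: -9 × 3 = -27 m/s
3–7 s: 10 × 4 = 40 m/s
7–10 s: -7 × 3 = -21 m/s
10–13 s: 9 × 3 = 27 m/s
Δv = 19 m/s, so v(13) = 7 + (19) = 26 m/s.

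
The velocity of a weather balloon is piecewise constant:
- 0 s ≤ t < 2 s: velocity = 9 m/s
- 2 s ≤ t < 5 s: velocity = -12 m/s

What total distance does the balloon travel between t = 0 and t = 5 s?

Total distance travelled is ∫|v| dt — sum the magnitudes of each area piece.
0–2 s: |9| × 2 = 18 m
2–5 s: |-12| × 3 = 36 m
Total distance = 54 m

54 m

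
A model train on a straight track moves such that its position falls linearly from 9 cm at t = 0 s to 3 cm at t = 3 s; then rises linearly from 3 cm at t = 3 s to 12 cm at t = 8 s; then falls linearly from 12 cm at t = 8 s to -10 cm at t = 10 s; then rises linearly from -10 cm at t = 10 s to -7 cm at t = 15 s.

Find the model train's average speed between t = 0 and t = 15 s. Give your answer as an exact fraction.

8/3 cm/s

Average speed = (total path length)/(elapsed time); on a piecewise-linear x-t graph the path length is Σ|Δx|.
0–3 s: |Δx| = |3 − 9| = 6 cm
3–8 s: |Δx| = |12 − 3| = 9 cm
8–10 s: |Δx| = |-10 − 12| = 22 cm
10–15 s: |Δx| = |-7 − -10| = 3 cm
Total path = 40 cm; average speed = 40/15 = 8/3 cm/s.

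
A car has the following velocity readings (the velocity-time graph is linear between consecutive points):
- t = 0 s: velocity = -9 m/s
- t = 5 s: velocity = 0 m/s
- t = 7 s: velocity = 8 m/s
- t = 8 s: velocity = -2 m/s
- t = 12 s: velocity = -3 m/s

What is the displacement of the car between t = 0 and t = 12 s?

Net displacement equals the area under the velocity-time graph (areas below the axis count negative).
0–5 s: ½(-9 + 0)(5) = -22.5 m
5–7 s: ½(0 + 8)(2) = 8 m
7–8 s: ½(8 + -2)(1) = 3 m
8–12 s: ½(-2 + -3)(4) = -10 m
Net displacement = -21.5 m

-21.5 m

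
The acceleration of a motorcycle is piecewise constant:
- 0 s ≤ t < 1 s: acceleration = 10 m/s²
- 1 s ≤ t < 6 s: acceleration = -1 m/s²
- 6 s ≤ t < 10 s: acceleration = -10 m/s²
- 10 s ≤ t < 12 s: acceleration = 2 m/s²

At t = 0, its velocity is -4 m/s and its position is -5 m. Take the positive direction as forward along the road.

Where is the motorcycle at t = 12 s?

On each constant-a segment, Δv = aΔt and Δx = v₀Δt + ½aΔt²; chain segment to segment.
0–1 s: v starts -4 m/s; Δx = -4·1 + ½·10·1² = 1 m; v ends 6 m/s.
1–6 s: v starts 6 m/s; Δx = 6·5 + ½·-1·5² = 17.5 m; v ends 1 m/s.
6–10 s: v starts 1 m/s; Δx = 1·4 + ½·-10·4² = -76 m; v ends -39 m/s.
10–12 s: v starts -39 m/s; Δx = -39·2 + ½·2·2² = -74 m; v ends -35 m/s.
x(12) = -5 + Σ Δx = -136.5 m.

-136.5 m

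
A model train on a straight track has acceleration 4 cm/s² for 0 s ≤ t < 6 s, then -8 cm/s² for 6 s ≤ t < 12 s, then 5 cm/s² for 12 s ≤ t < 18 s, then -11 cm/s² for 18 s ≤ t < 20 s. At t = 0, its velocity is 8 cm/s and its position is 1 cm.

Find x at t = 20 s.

On each constant-a segment, Δv = aΔt and Δx = v₀Δt + ½aΔt²; chain segment to segment.
0–6 s: v starts 8 cm/s; Δx = 8·6 + ½·4·6² = 120 cm; v ends 32 cm/s.
6–12 s: v starts 32 cm/s; Δx = 32·6 + ½·-8·6² = 48 cm; v ends -16 cm/s.
12–18 s: v starts -16 cm/s; Δx = -16·6 + ½·5·6² = -6 cm; v ends 14 cm/s.
18–20 s: v starts 14 cm/s; Δx = 14·2 + ½·-11·2² = 6 cm; v ends -8 cm/s.
x(20) = 1 + Σ Δx = 169 cm.

169 cm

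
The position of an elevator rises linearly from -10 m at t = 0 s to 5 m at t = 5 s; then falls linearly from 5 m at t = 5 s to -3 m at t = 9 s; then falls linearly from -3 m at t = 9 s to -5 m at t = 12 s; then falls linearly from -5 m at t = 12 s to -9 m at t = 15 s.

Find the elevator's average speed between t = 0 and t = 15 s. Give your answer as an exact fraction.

29/15 m/s

Average speed = (total path length)/(elapsed time); on a piecewise-linear x-t graph the path length is Σ|Δx|.
0–5 s: |Δx| = |5 − -10| = 15 m
5–9 s: |Δx| = |-3 − 5| = 8 m
9–12 s: |Δx| = |-5 − -3| = 2 m
12–15 s: |Δx| = |-9 − -5| = 4 m
Total path = 29 m; average speed = 29/15 = 29/15 m/s.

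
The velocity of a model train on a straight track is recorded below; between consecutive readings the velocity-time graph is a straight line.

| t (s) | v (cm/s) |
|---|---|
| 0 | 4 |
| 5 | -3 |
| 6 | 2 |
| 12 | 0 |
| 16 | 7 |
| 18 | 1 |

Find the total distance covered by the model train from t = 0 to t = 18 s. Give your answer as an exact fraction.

Distance (not displacement) is the total path length: add the absolute areas under v-t.
0–5 s: v = 0 at t = 20/7 s; triangle areas 40/7 + 45/14 = 125/14 cm
5–6 s: v = 0 at t = 5.6 s; triangle areas 0.9 + 0.4 = 1.3 cm
6–12 s: |½(2 + 0)(6)| = 6 cm
12–16 s: |½(0 + 7)(4)| = 14 cm
16–18 s: |½(7 + 1)(2)| = 8 cm
Total distance = 1338/35 cm

1338/35 cm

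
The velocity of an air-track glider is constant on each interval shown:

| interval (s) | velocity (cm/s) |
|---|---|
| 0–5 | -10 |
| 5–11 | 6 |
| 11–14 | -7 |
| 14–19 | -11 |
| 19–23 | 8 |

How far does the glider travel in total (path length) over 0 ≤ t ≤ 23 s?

194 cm

Total distance travelled is ∫|v| dt — sum the magnitudes of each area piece.
0–5 s: |-10| × 5 = 50 cm
5–11 s: |6| × 6 = 36 cm
11–14 s: |-7| × 3 = 21 cm
14–19 s: |-11| × 5 = 55 cm
19–23 s: |8| × 4 = 32 cm
Total distance = 194 cm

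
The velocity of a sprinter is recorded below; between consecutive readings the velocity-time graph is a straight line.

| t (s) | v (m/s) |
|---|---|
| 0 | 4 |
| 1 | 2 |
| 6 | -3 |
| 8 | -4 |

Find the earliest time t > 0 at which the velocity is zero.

v changes sign on 1–6 s (from 2 to -3); the graph is linear there, so v = 0 at t = 1 + (-2)·(6 − 1)/(-3 − 2) = 3 s.

t = 3 s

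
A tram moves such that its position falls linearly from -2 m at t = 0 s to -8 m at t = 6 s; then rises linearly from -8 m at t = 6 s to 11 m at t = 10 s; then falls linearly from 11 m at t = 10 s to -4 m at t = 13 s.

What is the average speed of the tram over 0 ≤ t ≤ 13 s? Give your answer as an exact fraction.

Average speed = (total path length)/(elapsed time); on a piecewise-linear x-t graph the path length is Σ|Δx|.
0–6 s: |Δx| = |-8 − -2| = 6 m
6–10 s: |Δx| = |11 − -8| = 19 m
10–13 s: |Δx| = |-4 − 11| = 15 m
Total path = 40 m; average speed = 40/13 = 40/13 m/s.

40/13 m/s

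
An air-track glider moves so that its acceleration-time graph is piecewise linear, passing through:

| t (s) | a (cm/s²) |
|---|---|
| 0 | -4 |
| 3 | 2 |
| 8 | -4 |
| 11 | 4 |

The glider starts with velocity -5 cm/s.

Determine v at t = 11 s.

Δv equals the area under the a-t graph; then v = v₀ + Δv.
0–3 s: ½(-4 + 2)(3) = -3 cm/s
3–8 s: ½(2 + -4)(5) = -5 cm/s
8–11 s: ½(-4 + 4)(3) = 0 cm/s
Δv = -8 cm/s, so v(11) = -5 + (-8) = -13 cm/s.

-13 cm/s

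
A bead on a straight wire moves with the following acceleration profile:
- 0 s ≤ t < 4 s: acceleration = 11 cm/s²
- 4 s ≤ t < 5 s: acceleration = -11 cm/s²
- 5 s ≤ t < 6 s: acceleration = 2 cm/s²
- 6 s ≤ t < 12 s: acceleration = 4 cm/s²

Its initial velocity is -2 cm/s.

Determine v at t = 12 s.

Δv equals the area under the a-t graph; then v = v₀ + Δv.
0–4 s: 11 × 4 = 44 cm/s
4–5 s: -11 × 1 = -11 cm/s
5–6 s: 2 × 1 = 2 cm/s
6–12 s: 4 × 6 = 24 cm/s
Δv = 59 cm/s, so v(12) = -2 + (59) = 57 cm/s.

57 cm/s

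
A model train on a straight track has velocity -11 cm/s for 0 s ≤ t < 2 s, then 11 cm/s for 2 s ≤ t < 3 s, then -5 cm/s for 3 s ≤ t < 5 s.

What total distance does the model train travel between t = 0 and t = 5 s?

Distance (not displacement) is the total path length: add the absolute areas under v-t.
0–2 s: |-11| × 2 = 22 cm
2–3 s: |11| × 1 = 11 cm
3–5 s: |-5| × 2 = 10 cm
Total distance = 43 cm

43 cm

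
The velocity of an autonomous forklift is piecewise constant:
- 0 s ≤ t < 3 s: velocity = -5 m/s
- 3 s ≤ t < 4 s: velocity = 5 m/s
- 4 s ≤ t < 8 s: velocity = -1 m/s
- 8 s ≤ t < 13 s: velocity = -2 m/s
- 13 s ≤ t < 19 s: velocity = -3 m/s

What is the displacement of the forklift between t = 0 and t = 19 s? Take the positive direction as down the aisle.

-42 m

Net displacement equals the area under the velocity-time graph (areas below the axis count negative).
0–3 s: -5 × 3 = -15 m
3–4 s: 5 × 1 = 5 m
4–8 s: -1 × 4 = -4 m
8–13 s: -2 × 5 = -10 m
13–19 s: -3 × 6 = -18 m
Net displacement = -42 m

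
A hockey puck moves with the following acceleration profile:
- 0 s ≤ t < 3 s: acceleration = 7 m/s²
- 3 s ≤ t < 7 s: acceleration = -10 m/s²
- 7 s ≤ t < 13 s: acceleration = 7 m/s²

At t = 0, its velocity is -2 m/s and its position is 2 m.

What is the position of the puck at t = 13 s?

23.5 m

On each constant-a segment, Δv = aΔt and Δx = v₀Δt + ½aΔt²; chain segment to segment.
0–3 s: v starts -2 m/s; Δx = -2·3 + ½·7·3² = 25.5 m; v ends 19 m/s.
3–7 s: v starts 19 m/s; Δx = 19·4 + ½·-10·4² = -4 m; v ends -21 m/s.
7–13 s: v starts -21 m/s; Δx = -21·6 + ½·7·6² = 0 m; v ends 21 m/s.
x(13) = 2 + Σ Δx = 23.5 m.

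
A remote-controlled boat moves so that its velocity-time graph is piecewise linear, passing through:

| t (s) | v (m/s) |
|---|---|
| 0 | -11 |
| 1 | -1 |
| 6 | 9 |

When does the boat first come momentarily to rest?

t = 1.5 s

v changes sign on 1–6 s (from -1 to 9); the graph is linear there, so v = 0 at t = 1 + (1)·(6 − 1)/(9 − -1) = 1.5 s.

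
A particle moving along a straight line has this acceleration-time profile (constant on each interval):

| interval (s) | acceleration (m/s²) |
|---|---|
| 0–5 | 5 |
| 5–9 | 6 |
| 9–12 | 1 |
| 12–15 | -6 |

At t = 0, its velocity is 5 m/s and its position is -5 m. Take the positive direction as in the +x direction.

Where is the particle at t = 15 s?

On each constant-a segment, Δv = aΔt and Δx = v₀Δt + ½aΔt²; chain segment to segment.
0–5 s: v starts 5 m/s; Δx = 5·5 + ½·5·5² = 87.5 m; v ends 30 m/s.
5–9 s: v starts 30 m/s; Δx = 30·4 + ½·6·4² = 168 m; v ends 54 m/s.
9–12 s: v starts 54 m/s; Δx = 54·3 + ½·1·3² = 166.5 m; v ends 57 m/s.
12–15 s: v starts 57 m/s; Δx = 57·3 + ½·-6·3² = 144 m; v ends 39 m/s.
x(15) = -5 + Σ Δx = 561 m.

561 m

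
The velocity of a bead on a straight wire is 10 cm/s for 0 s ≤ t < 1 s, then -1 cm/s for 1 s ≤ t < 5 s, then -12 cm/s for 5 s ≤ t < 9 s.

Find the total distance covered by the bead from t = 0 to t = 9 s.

62 cm

Total distance travelled is ∫|v| dt — sum the magnitudes of each area piece.
0–1 s: |10| × 1 = 10 cm
1–5 s: |-1| × 4 = 4 cm
5–9 s: |-12| × 4 = 48 cm
Total distance = 62 cm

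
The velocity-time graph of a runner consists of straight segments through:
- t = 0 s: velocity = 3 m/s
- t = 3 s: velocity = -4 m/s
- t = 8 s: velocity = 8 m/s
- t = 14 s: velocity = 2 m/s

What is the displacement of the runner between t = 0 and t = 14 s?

38.5 m

Net displacement equals the area under the velocity-time graph (areas below the axis count negative).
0–3 s: ½(3 + -4)(3) = -1.5 m
3–8 s: ½(-4 + 8)(5) = 10 m
8–14 s: ½(8 + 2)(6) = 30 m
Net displacement = 38.5 m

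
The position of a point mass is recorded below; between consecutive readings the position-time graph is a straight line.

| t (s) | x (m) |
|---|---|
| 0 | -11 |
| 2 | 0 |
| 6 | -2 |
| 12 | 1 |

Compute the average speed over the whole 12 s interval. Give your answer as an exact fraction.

4/3 m/s

Average speed = (total path length)/(elapsed time); on a piecewise-linear x-t graph the path length is Σ|Δx|.
0–2 s: |Δx| = |0 − -11| = 11 m
2–6 s: |Δx| = |-2 − 0| = 2 m
6–12 s: |Δx| = |1 − -2| = 3 m
Total path = 16 m; average speed = 16/12 = 4/3 m/s.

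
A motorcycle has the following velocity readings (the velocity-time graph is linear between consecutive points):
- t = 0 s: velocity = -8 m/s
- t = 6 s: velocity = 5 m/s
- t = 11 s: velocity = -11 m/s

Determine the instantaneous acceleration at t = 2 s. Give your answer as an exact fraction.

13/6 m/s²

Acceleration is the slope of the v-t graph on 0–6 s: (5 − -8)/(6 − 0) = 13/6 m/s².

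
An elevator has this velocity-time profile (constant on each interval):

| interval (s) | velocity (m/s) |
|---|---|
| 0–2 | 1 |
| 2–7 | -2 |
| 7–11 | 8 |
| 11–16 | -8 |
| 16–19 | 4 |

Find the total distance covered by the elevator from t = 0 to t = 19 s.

96 m

Distance (not displacement) is the total path length: add the absolute areas under v-t.
0–2 s: |1| × 2 = 2 m
2–7 s: |-2| × 5 = 10 m
7–11 s: |8| × 4 = 32 m
11–16 s: |-8| × 5 = 40 m
16–19 s: |4| × 3 = 12 m
Total distance = 96 m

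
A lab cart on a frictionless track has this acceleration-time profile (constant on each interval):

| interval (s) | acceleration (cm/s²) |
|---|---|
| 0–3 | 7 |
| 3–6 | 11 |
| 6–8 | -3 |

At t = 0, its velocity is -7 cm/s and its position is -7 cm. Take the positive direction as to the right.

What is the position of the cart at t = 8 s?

On each constant-a segment, Δv = aΔt and Δx = v₀Δt + ½aΔt²; chain segment to segment.
0–3 s: v starts -7 cm/s; Δx = -7·3 + ½·7·3² = 10.5 cm; v ends 14 cm/s.
3–6 s: v starts 14 cm/s; Δx = 14·3 + ½·11·3² = 91.5 cm; v ends 47 cm/s.
6–8 s: v starts 47 cm/s; Δx = 47·2 + ½·-3·2² = 88 cm; v ends 41 cm/s.
x(8) = -7 + Σ Δx = 183 cm.

183 cm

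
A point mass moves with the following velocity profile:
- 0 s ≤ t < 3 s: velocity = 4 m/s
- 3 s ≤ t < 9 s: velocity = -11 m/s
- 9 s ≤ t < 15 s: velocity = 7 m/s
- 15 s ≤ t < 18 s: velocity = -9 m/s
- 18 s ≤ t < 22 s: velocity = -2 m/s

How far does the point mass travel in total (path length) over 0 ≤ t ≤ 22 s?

Total distance travelled is ∫|v| dt — sum the magnitudes of each area piece.
0–3 s: |4| × 3 = 12 m
3–9 s: |-11| × 6 = 66 m
9–15 s: |7| × 6 = 42 m
15–18 s: |-9| × 3 = 27 m
18–22 s: |-2| × 4 = 8 m
Total distance = 155 m

155 m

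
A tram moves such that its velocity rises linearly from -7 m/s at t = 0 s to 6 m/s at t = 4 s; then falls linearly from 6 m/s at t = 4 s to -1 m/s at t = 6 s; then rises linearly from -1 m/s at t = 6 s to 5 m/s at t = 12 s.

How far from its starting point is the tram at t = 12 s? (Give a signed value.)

15 m

Net displacement equals the area under the velocity-time graph (areas below the axis count negative).
0–4 s: ½(-7 + 6)(4) = -2 m
4–6 s: ½(6 + -1)(2) = 5 m
6–12 s: ½(-1 + 5)(6) = 12 m
Net displacement = 15 m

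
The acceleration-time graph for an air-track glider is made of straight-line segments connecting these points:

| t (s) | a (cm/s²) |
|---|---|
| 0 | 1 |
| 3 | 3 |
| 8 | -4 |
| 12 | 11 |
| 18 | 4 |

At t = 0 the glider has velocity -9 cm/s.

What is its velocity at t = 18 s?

53.5 cm/s

Δv equals the area under the a-t graph; then v = v₀ + Δv.
0–3 s: ½(1 + 3)(3) = 6 cm/s
3–8 s: ½(3 + -4)(5) = -2.5 cm/s
8–12 s: ½(-4 + 11)(4) = 14 cm/s
12–18 s: ½(11 + 4)(6) = 45 cm/s
Δv = 62.5 cm/s, so v(18) = -9 + (62.5) = 53.5 cm/s.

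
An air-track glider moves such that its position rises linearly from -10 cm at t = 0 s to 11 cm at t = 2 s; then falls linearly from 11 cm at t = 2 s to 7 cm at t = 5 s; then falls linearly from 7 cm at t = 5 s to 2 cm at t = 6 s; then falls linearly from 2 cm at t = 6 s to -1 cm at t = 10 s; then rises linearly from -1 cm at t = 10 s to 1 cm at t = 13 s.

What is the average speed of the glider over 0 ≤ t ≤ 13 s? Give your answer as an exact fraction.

Average speed = (total path length)/(elapsed time); on a piecewise-linear x-t graph the path length is Σ|Δx|.
0–2 s: |Δx| = |11 − -10| = 21 cm
2–5 s: |Δx| = |7 − 11| = 4 cm
5–6 s: |Δx| = |2 − 7| = 5 cm
6–10 s: |Δx| = |-1 − 2| = 3 cm
10–13 s: |Δx| = |1 − -1| = 2 cm
Total path = 35 cm; average speed = 35/13 = 35/13 cm/s.

35/13 cm/s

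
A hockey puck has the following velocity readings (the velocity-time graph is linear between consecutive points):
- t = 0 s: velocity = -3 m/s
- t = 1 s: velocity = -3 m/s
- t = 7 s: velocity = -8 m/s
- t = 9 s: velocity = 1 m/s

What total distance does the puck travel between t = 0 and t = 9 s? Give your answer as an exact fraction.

Distance (not displacement) is the total path length: add the absolute areas under v-t.
0–1 s: |-3| × 1 = 3 m
1–7 s: |½(-3 + -8)(6)| = 33 m
7–9 s: v = 0 at t = 79/9 s; triangle areas 64/9 + 1/9 = 65/9 m
Total distance = 389/9 m

389/9 m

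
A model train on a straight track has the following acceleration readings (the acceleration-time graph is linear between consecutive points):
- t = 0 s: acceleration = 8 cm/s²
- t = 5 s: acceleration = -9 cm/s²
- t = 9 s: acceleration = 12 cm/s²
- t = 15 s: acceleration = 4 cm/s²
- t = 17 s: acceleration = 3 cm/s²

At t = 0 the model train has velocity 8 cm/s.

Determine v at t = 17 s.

66.5 cm/s

Δv equals the area under the a-t graph; then v = v₀ + Δv.
0–5 s: ½(8 + -9)(5) = -2.5 cm/s
5–9 s: ½(-9 + 12)(4) = 6 cm/s
9–15 s: ½(12 + 4)(6) = 48 cm/s
15–17 s: ½(4 + 3)(2) = 7 cm/s
Δv = 58.5 cm/s, so v(17) = 8 + (58.5) = 66.5 cm/s.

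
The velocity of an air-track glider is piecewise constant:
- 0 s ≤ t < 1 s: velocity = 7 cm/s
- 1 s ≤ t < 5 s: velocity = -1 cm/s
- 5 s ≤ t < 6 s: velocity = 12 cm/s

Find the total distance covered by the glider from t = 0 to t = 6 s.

23 cm

Distance (not displacement) is the total path length: add the absolute areas under v-t.
0–1 s: |7| × 1 = 7 cm
1–5 s: |-1| × 4 = 4 cm
5–6 s: |12| × 1 = 12 cm
Total distance = 23 cm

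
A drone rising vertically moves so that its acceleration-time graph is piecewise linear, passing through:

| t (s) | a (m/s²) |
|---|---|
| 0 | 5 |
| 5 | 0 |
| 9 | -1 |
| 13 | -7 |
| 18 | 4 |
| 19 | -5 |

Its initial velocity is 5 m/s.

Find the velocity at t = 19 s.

Δv equals the area under the a-t graph; then v = v₀ + Δv.
0–5 s: ½(5 + 0)(5) = 12.5 m/s
5–9 s: ½(0 + -1)(4) = -2 m/s
9–13 s: ½(-1 + -7)(4) = -16 m/s
13–18 s: ½(-7 + 4)(5) = -7.5 m/s
18–19 s: ½(4 + -5)(1) = -0.5 m/s
Δv = -13.5 m/s, so v(19) = 5 + (-13.5) = -8.5 m/s.

-8.5 m/s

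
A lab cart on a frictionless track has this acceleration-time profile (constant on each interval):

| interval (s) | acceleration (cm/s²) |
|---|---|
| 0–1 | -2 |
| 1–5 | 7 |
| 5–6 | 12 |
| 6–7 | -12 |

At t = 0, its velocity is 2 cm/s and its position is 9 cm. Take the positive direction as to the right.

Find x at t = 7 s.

134 cm

On each constant-a segment, Δv = aΔt and Δx = v₀Δt + ½aΔt²; chain segment to segment.
0–1 s: v starts 2 cm/s; Δx = 2·1 + ½·-2·1² = 1 cm; v ends 0 cm/s.
1–5 s: v starts 0 cm/s; Δx = 0·4 + ½·7·4² = 56 cm; v ends 28 cm/s.
5–6 s: v starts 28 cm/s; Δx = 28·1 + ½·12·1² = 34 cm; v ends 40 cm/s.
6–7 s: v starts 40 cm/s; Δx = 40·1 + ½·-12·1² = 34 cm; v ends 28 cm/s.
x(7) = 9 + Σ Δx = 134 cm.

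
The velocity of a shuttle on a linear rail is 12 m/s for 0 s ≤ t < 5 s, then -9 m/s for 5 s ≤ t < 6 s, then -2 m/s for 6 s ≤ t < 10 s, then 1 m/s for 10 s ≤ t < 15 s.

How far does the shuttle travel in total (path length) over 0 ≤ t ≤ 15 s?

Distance (not displacement) is the total path length: add the absolute areas under v-t.
0–5 s: |12| × 5 = 60 m
5–6 s: |-9| × 1 = 9 m
6–10 s: |-2| × 4 = 8 m
10–15 s: |1| × 5 = 5 m
Total distance = 82 m

82 m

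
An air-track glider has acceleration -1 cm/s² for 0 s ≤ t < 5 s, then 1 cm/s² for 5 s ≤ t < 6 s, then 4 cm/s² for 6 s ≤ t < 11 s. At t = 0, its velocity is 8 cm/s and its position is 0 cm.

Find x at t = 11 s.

On each constant-a segment, Δv = aΔt and Δx = v₀Δt + ½aΔt²; chain segment to segment.
0–5 s: v starts 8 cm/s; Δx = 8·5 + ½·-1·5² = 27.5 cm; v ends 3 cm/s.
5–6 s: v starts 3 cm/s; Δx = 3·1 + ½·1·1² = 3.5 cm; v ends 4 cm/s.
6–11 s: v starts 4 cm/s; Δx = 4·5 + ½·4·5² = 70 cm; v ends 24 cm/s.
x(11) = 0 + Σ Δx = 101 cm.

101 cm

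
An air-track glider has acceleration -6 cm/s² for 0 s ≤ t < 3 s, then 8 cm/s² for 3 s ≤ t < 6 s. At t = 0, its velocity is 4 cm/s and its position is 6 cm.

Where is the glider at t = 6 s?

On each constant-a segment, Δv = aΔt and Δx = v₀Δt + ½aΔt²; chain segment to segment.
0–3 s: v starts 4 cm/s; Δx = 4·3 + ½·-6·3² = -15 cm; v ends -14 cm/s.
3–6 s: v starts -14 cm/s; Δx = -14·3 + ½·8·3² = -6 cm; v ends 10 cm/s.
x(6) = 6 + Σ Δx = -15 cm.

-15 cm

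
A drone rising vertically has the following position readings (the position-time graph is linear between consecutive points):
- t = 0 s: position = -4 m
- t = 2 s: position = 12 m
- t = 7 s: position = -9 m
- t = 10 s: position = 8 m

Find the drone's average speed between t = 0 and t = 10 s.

5.4 m/s

Average speed = (total path length)/(elapsed time); on a piecewise-linear x-t graph the path length is Σ|Δx|.
0–2 s: |Δx| = |12 − -4| = 16 m
2–7 s: |Δx| = |-9 − 12| = 21 m
7–10 s: |Δx| = |8 − -9| = 17 m
Total path = 54 m; average speed = 54/10 = 5.4 m/s.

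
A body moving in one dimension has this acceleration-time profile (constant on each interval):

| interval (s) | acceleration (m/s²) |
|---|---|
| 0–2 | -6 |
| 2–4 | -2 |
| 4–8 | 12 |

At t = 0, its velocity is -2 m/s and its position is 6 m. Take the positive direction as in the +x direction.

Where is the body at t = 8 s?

-18 m

On each constant-a segment, Δv = aΔt and Δx = v₀Δt + ½aΔt²; chain segment to segment.
0–2 s: v starts -2 m/s; Δx = -2·2 + ½·-6·2² = -16 m; v ends -14 m/s.
2–4 s: v starts -14 m/s; Δx = -14·2 + ½·-2·2² = -32 m; v ends -18 m/s.
4–8 s: v starts -18 m/s; Δx = -18·4 + ½·12·4² = 24 m; v ends 30 m/s.
x(8) = 6 + Σ Δx = -18 m.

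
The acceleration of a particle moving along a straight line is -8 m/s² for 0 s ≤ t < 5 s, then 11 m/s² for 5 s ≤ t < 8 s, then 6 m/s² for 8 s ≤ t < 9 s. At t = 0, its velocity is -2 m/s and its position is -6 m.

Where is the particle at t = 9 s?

-198.5 m

On each constant-a segment, Δv = aΔt and Δx = v₀Δt + ½aΔt²; chain segment to segment.
0–5 s: v starts -2 m/s; Δx = -2·5 + ½·-8·5² = -110 m; v ends -42 m/s.
5–8 s: v starts -42 m/s; Δx = -42·3 + ½·11·3² = -76.5 m; v ends -9 m/s.
8–9 s: v starts -9 m/s; Δx = -9·1 + ½·6·1² = -6 m; v ends -3 m/s.
x(9) = -6 + Σ Δx = -198.5 m.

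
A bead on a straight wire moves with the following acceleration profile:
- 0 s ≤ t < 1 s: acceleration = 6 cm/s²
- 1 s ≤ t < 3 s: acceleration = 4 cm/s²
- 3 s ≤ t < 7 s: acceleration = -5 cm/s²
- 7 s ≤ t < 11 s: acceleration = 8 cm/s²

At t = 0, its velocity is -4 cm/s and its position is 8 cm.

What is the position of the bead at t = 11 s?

On each constant-a segment, Δv = aΔt and Δx = v₀Δt + ½aΔt²; chain segment to segment.
0–1 s: v starts -4 cm/s; Δx = -4·1 + ½·6·1² = -1 cm; v ends 2 cm/s.
1–3 s: v starts 2 cm/s; Δx = 2·2 + ½·4·2² = 12 cm; v ends 10 cm/s.
3–7 s: v starts 10 cm/s; Δx = 10·4 + ½·-5·4² = 0 cm; v ends -10 cm/s.
7–11 s: v starts -10 cm/s; Δx = -10·4 + ½·8·4² = 24 cm; v ends 22 cm/s.
x(11) = 8 + Σ Δx = 43 cm.

43 cm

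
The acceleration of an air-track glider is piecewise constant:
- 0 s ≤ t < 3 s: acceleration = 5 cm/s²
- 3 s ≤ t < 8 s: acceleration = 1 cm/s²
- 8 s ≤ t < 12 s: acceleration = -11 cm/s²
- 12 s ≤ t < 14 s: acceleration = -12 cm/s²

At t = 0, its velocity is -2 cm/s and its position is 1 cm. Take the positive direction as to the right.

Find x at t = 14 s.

3 cm

On each constant-a segment, Δv = aΔt and Δx = v₀Δt + ½aΔt²; chain segment to segment.
0–3 s: v starts -2 cm/s; Δx = -2·3 + ½·5·3² = 16.5 cm; v ends 13 cm/s.
3–8 s: v starts 13 cm/s; Δx = 13·5 + ½·1·5² = 77.5 cm; v ends 18 cm/s.
8–12 s: v starts 18 cm/s; Δx = 18·4 + ½·-11·4² = -16 cm; v ends -26 cm/s.
12–14 s: v starts -26 cm/s; Δx = -26·2 + ½·-12·2² = -76 cm; v ends -50 cm/s.
x(14) = 1 + Σ Δx = 3 cm.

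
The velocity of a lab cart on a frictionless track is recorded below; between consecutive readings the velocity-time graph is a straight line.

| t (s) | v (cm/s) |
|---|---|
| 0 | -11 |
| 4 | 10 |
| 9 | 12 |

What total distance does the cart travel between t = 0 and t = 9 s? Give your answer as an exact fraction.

Total distance travelled is ∫|v| dt — sum the magnitudes of each area piece.
0–4 s: v = 0 at t = 44/21 s; triangle areas 242/21 + 200/21 = 442/21 cm
4–9 s: |½(10 + 12)(5)| = 55 cm
Total distance = 1597/21 cm

1597/21 cm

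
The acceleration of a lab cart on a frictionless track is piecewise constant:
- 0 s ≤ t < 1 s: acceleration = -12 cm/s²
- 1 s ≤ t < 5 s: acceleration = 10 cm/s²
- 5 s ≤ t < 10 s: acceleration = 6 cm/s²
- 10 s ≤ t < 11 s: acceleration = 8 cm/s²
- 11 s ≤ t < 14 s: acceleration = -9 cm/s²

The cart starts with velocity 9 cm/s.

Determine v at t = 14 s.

48 cm/s

Δv equals the area under the a-t graph; then v = v₀ + Δv.
0–1 s: -12 × 1 = -12 cm/s
1–5 s: 10 × 4 = 40 cm/s
5–10 s: 6 × 5 = 30 cm/s
10–11 s: 8 × 1 = 8 cm/s
11–14 s: -9 × 3 = -27 cm/s
Δv = 39 cm/s, so v(14) = 9 + (39) = 48 cm/s.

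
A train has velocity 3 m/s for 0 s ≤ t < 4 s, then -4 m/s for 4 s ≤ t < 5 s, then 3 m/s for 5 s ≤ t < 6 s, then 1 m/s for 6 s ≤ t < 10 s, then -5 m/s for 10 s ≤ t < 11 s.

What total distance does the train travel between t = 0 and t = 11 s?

Distance (not displacement) is the total path length: add the absolute areas under v-t.
0–4 s: |3| × 4 = 12 m
4–5 s: |-4| × 1 = 4 m
5–6 s: |3| × 1 = 3 m
6–10 s: |1| × 4 = 4 m
10–11 s: |-5| × 1 = 5 m
Total distance = 28 m

28 m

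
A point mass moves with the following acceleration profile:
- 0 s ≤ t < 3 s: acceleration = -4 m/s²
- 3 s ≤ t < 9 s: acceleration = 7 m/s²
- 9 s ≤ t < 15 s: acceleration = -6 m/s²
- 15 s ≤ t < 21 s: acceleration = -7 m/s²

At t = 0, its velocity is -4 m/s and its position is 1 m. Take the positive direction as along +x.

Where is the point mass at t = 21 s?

On each constant-a segment, Δv = aΔt and Δx = v₀Δt + ½aΔt²; chain segment to segment.
0–3 s: v starts -4 m/s; Δx = -4·3 + ½·-4·3² = -30 m; v ends -16 m/s.
3–9 s: v starts -16 m/s; Δx = -16·6 + ½·7·6² = 30 m; v ends 26 m/s.
9–15 s: v starts 26 m/s; Δx = 26·6 + ½·-6·6² = 48 m; v ends -10 m/s.
15–21 s: v starts -10 m/s; Δx = -10·6 + ½·-7·6² = -186 m; v ends -52 m/s.
x(21) = 1 + Σ Δx = -137 m.

-137 m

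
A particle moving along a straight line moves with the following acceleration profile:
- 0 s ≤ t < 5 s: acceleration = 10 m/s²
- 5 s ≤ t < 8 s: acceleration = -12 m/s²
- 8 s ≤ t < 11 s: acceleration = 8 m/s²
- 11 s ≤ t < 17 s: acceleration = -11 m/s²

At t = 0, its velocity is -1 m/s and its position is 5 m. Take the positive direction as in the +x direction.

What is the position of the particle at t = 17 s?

317 m

On each constant-a segment, Δv = aΔt and Δx = v₀Δt + ½aΔt²; chain segment to segment.
0–5 s: v starts -1 m/s; Δx = -1·5 + ½·10·5² = 120 m; v ends 49 m/s.
5–8 s: v starts 49 m/s; Δx = 49·3 + ½·-12·3² = 93 m; v ends 13 m/s.
8–11 s: v starts 13 m/s; Δx = 13·3 + ½·8·3² = 75 m; v ends 37 m/s.
11–17 s: v starts 37 m/s; Δx = 37·6 + ½·-11·6² = 24 m; v ends -29 m/s.
x(17) = 5 + Σ Δx = 317 m.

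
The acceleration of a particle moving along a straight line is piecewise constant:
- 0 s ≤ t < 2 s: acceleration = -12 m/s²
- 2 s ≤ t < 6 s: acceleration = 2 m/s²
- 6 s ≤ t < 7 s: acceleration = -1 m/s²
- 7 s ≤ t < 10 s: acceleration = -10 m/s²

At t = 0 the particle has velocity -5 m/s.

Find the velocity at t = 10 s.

Δv equals the area under the a-t graph; then v = v₀ + Δv.
0–2 s: -12 × 2 = -24 m/s
2–6 s: 2 × 4 = 8 m/s
6–7 s: -1 × 1 = -1 m/s
7–10 s: -10 × 3 = -30 m/s
Δv = -47 m/s, so v(10) = -5 + (-47) = -52 m/s.

-52 m/s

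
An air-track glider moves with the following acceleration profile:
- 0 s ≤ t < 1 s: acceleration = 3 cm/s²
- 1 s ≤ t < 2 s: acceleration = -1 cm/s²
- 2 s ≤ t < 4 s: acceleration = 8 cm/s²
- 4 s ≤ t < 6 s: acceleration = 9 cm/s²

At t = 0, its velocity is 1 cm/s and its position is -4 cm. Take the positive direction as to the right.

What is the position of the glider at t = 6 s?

On each constant-a segment, Δv = aΔt and Δx = v₀Δt + ½aΔt²; chain segment to segment.
0–1 s: v starts 1 cm/s; Δx = 1·1 + ½·3·1² = 2.5 cm; v ends 4 cm/s.
1–2 s: v starts 4 cm/s; Δx = 4·1 + ½·-1·1² = 3.5 cm; v ends 3 cm/s.
2–4 s: v starts 3 cm/s; Δx = 3·2 + ½·8·2² = 22 cm; v ends 19 cm/s.
4–6 s: v starts 19 cm/s; Δx = 19·2 + ½·9·2² = 56 cm; v ends 37 cm/s.
x(6) = -4 + Σ Δx = 80 cm.

80 cm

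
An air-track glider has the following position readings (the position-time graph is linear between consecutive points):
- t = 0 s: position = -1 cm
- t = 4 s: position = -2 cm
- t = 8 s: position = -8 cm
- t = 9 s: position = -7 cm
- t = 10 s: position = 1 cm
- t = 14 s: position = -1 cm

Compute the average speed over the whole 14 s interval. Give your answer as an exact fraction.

Average speed = (total path length)/(elapsed time); on a piecewise-linear x-t graph the path length is Σ|Δx|.
0–4 s: |Δx| = |-2 − -1| = 1 cm
4–8 s: |Δx| = |-8 − -2| = 6 cm
8–9 s: |Δx| = |-7 − -8| = 1 cm
9–10 s: |Δx| = |1 − -7| = 8 cm
10–14 s: |Δx| = |-1 − 1| = 2 cm
Total path = 18 cm; average speed = 18/14 = 9/7 cm/s.

9/7 cm/s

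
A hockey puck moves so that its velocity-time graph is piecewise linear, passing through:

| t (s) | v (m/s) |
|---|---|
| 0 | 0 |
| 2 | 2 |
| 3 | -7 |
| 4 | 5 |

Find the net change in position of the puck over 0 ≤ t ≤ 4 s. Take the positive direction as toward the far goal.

Net displacement equals the area under the velocity-time graph (areas below the axis count negative).
0–2 s: ½(0 + 2)(2) = 2 m
2–3 s: ½(2 + -7)(1) = -2.5 m
3–4 s: ½(-7 + 5)(1) = -1 m
Net displacement = -1.5 m

-1.5 m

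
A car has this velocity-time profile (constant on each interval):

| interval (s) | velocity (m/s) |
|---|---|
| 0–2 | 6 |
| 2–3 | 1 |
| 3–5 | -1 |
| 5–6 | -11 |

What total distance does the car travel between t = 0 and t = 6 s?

Distance (not displacement) is the total path length: add the absolute areas under v-t.
0–2 s: |6| × 2 = 12 m
2–3 s: |1| × 1 = 1 m
3–5 s: |-1| × 2 = 2 m
5–6 s: |-11| × 1 = 11 m
Total distance = 26 m

26 m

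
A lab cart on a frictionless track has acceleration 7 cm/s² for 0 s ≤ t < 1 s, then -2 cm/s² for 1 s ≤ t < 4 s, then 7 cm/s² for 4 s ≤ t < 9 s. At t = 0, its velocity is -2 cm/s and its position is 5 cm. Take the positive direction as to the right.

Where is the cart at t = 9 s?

95 cm

On each constant-a segment, Δv = aΔt and Δx = v₀Δt + ½aΔt²; chain segment to segment.
0–1 s: v starts -2 cm/s; Δx = -2·1 + ½·7·1² = 1.5 cm; v ends 5 cm/s.
1–4 s: v starts 5 cm/s; Δx = 5·3 + ½·-2·3² = 6 cm; v ends -1 cm/s.
4–9 s: v starts -1 cm/s; Δx = -1·5 + ½·7·5² = 82.5 cm; v ends 34 cm/s.
x(9) = 5 + Σ Δx = 95 cm.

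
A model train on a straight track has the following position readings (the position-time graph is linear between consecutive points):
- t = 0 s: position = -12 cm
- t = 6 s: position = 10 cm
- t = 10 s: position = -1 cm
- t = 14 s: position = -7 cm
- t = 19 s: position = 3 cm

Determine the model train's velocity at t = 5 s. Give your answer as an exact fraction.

11/3 cm/s

Velocity is the slope of the x-t graph on 0–6 s: (10 − -12)/(6 − 0) = 11/3 cm/s.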